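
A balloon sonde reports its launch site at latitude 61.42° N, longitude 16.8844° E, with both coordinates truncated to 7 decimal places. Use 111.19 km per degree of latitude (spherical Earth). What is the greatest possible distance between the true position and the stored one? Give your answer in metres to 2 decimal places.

Truncating at 7 decimal places can drop up to a full unit in the last place, so each coordinate may be off by as much as 1e-07°.
N–S: 1e-07° × 111190 m/° = 0.011119 m.
E–W at 61.42°: 1e-07° × 111190 × cos 61.42° = 1e-07 × 111190 × 0.4784 ≈ 0.00531917 m.
Combining orthogonally: (0.011119² + 0.00531917²)^½ ≈ 0.0123258 m.

0.01 metres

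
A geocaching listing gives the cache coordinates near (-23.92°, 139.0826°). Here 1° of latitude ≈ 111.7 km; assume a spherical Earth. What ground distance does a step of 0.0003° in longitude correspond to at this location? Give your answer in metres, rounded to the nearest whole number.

0.0003° of longitude at 23.92° is 0.0003 × 111700 × cos 23.92° ≈ 0.0003 × 102106 = 30.6319 m.

31 metres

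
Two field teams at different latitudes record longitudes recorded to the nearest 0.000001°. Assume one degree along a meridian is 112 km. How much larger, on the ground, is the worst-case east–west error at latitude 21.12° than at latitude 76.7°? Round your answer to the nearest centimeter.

Rounding to 6 decimal places leaves the longitude within ±5e-07° of the true value.
At 21.12°: 5e-07° × 112000 × cos 21.12° = 5e-07 × 112000 × 0.9328 ≈ 0.052238 m.
At 76.7°: 5e-07° × 112000 × cos 76.7° = 5e-07 × 112000 × 0.2300 ≈ 0.012883 m.
So the lower-latitude error exceeds the higher by 0.052238 − 0.012883 = 0.039356 m.
That is 0.0393556 m = 3.9356 cm.

4 centimeters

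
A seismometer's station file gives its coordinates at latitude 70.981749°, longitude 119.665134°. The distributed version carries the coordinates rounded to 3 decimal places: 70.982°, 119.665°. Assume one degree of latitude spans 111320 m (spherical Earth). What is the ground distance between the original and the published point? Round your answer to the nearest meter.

The latitude changed by -0.000251° and the longitude by +0.000134°.
N–S: -0.000251° × 111320 m/° = -27.9413 m.
E–W at 70.982°: 0.000134° × 111320 × cos 70.982° = 0.000134 × 111320 × 0.3259 ≈ 4.86089 m.
Combined displacement = (27.9413² + 4.86089²)^½ ≈ 28.361 m.

28 meters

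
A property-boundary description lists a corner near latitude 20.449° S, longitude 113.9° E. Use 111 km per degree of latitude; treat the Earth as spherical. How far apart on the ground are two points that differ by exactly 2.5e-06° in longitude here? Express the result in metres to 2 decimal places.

2.5e-06° of longitude at 20.449° is 2.5e-06 × 111000 × cos 20.449° ≈ 2.5e-06 × 104005 = 0.260013 m.

0.26 metres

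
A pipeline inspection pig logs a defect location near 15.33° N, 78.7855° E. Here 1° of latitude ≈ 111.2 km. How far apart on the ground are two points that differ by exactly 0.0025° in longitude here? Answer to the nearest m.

268 m

At 15.33° a degree of longitude is 111200 × cos 15.33° ≈ 107243 m, so 0.0025° corresponds to 268.109 m.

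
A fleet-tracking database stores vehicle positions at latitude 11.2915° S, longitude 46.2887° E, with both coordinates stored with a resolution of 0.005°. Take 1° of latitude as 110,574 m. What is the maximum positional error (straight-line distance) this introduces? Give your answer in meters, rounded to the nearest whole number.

387 meters

With a 0.005° grid the true value lies within half a step, ±0.005°/2 = ±0.0025°, of the stored one.
North–south component: 0.0025° × 110574 = 276.435 m.
East–west component at 11.2915°: 0.0025° × 110574 × cos 11.2915° ≈ 0.0025 × 108434 ≈ 271.084 m.
Worst case both components are at the extreme and orthogonal: √(276.435² + 271.084²) ≈ 387.173 m.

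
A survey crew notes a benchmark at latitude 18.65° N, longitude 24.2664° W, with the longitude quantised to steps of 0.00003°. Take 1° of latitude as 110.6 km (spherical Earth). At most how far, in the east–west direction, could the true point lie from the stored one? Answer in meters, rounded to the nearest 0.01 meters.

With a 0.00003° grid the true value lies within half a step, ±0.00003°/2 = ±1.5e-05°, of the stored one.
At latitude 18.65° a degree of longitude spans 110600 m × cos 18.65° = 110600 × 0.9475 ≈ 104792 m.
So at most 1.5e-05° × 104792 ≈ 1.57189 m east–west.

1.57 meters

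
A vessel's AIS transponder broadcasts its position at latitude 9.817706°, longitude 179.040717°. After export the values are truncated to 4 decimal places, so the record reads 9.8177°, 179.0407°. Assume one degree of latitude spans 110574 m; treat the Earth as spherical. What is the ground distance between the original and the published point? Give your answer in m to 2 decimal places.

The latitude changed by +0.000006° and the longitude by +0.000017°.
N–S: 0.000006° × 110574 m/° = 0.663444 m.
East–west at this latitude: 0.000017° × 110574 × cos 9.8177° ≈ 0.000017 × 108955 = 1.85223 m.
Hypotenuse of the two orthogonal shifts: √(0.663444² + 1.85223²) = 1.96746 m.

1.97 m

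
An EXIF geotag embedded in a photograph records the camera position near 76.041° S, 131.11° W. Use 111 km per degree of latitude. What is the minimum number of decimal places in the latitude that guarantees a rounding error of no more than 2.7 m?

One degree of latitude covers 111000 m.
With N decimal places the half-ulp bound is 0.5·10⁻ᴺ°, or 0.5·10⁻ᴺ × 111000 m on the ground.
Need 0.5 × 111000 × 10⁻ᴺ ≤ 2.7 → 10⁻ᴺ ≤ 4.865e-05, so N ≥ 4.31.
N = 4 would give 5.55 m (too coarse); N = 5 gives 0.555 m ≤ 2.7 m.

5 decimal places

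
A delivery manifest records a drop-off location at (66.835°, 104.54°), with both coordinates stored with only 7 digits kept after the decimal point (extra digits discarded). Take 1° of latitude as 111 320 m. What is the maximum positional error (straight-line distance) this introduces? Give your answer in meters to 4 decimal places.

Truncating at 7 decimal places can drop up to a full unit in the last place, so each coordinate may be off by as much as 1e-07°.
Latitude error → 1e-07 × 111320 = 0.011132 m along the meridian.
E–W at 66.835°: 1e-07° × 111320 × cos 66.835° = 1e-07 × 111320 × 0.3934 ≈ 0.00437911 m.
Combining orthogonally: (0.011132² + 0.00437911²)^½ ≈ 0.0119624 m.

0.0120 meters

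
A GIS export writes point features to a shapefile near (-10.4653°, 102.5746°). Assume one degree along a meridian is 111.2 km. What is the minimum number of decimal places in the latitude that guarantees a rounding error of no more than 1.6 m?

One degree of latitude covers 111200 m.
N decimal places → at most half a unit in the last place, 0.5 × 10⁻ᴺ° = 111200/2 × 10⁻ᴺ m.
Need 0.5 × 111200 × 10⁻ᴺ ≤ 1.6 → 10⁻ᴺ ≤ 2.878e-05, so N ≥ 4.54.
At 4 places the error can reach 5.56 m, but 5 places keeps it to 0.556 m.

5 decimal places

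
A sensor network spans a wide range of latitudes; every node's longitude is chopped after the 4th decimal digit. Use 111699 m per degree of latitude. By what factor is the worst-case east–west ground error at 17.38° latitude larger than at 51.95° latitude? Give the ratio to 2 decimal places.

1.55

Truncating at 4 decimal places can drop up to a full unit in the last place, so the longitude may be off by as much as 0.0001°.
At 17.38°: 0.0001° × 111699 × cos 17.38° = 0.0001 × 111699 × 0.9543 ≈ 10.66 m.
At 51.95°: 0.0001° × 111699 × cos 51.95° = 0.0001 × 111699 × 0.6163 ≈ 6.8846 m.
The ratio reduces to cos 17.38° / cos 51.95° = 0.9543/0.6163 ≈ 1.5484.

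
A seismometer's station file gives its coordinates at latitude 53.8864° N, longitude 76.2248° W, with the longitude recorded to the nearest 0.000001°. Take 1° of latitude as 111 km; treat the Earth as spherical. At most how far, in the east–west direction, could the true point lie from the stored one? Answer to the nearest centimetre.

Rounding to 6 decimal places leaves the longitude within ±5e-07° of the true value.
One degree of longitude at 53.8864° is 111000 × cos 53.8864° ≈ 111000 × 0.5894 = 65422.1 m.
So at most 5e-07° × 65422.1 ≈ 0.032711 m east–west.
That is 0.032711 m = 3.2711 cm.

3 centimetres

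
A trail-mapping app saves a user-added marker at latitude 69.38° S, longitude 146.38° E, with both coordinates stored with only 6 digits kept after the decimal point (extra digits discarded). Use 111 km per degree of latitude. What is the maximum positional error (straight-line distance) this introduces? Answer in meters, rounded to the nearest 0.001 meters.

Truncating at 6 decimal places can drop up to a full unit in the last place, so each coordinate may be off by as much as 1e-06°.
Latitude error → 1e-06 × 111000 = 0.111 m along the meridian.
Longitude error → 1e-06 × 111000 × cos 69.38° = 1e-06 × 111000 × 0.3522 ≈ 0.0390907 m.
Combining orthogonally: (0.111² + 0.0390907²)^½ ≈ 0.117682 m.

0.118 meters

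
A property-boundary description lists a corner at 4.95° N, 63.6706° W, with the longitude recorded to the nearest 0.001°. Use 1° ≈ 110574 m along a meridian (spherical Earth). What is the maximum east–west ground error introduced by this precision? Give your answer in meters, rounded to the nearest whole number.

55 meters

Rounding to 3 decimal places leaves the longitude within ±0.0005° of the true value.
At latitude 4.95° a degree of longitude spans 110574 m × cos 4.95° = 110574 × 0.9963 ≈ 110162 m.
East–west error: 0.0005° × 110162 m/° ≈ 55.0808 m.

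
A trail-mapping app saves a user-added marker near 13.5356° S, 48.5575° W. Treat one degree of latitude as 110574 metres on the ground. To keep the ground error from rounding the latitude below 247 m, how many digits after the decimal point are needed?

3

One degree of latitude covers 110574 m.
With N decimal places the half-ulp bound is 0.5·10⁻ᴺ°, or 0.5·10⁻ᴺ × 110574 m on the ground.
Need 0.5 × 110574 × 10⁻ᴺ ≤ 247 → 10⁻ᴺ ≤ 4.468e-03, so N ≥ 2.35.
So 3 decimal places suffice (55.3 m); 2 would allow up to 553 m.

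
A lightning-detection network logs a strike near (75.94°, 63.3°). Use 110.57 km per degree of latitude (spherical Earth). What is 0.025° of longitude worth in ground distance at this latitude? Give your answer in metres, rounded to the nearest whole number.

672 metres

One degree of longitude here spans 110570 × cos 75.94° = 110570 × 0.2429 ≈ 26861.6 m; 0.025° of that is 671.541 m.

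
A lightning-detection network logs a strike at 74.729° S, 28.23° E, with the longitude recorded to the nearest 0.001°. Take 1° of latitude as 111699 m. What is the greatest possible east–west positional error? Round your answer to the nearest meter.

Rounding to 3 decimal places leaves the longitude within ±0.0005° of the true value.
Parallels shrink by cos φ, so at 74.729° a degree of longitude is 111699 × 0.2634 ≈ 29419.8 m.
Maximum E–W displacement: 0.0005 × 29419.8 = 14.7099 m.

15 meters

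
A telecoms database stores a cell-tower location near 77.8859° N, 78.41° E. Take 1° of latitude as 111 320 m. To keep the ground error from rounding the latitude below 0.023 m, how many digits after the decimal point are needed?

One degree of latitude covers 111320 m.
With N decimal places the half-ulp bound is 0.5·10⁻ᴺ°, or 0.5·10⁻ᴺ × 111320 m on the ground.
Setting 55660 × 10⁻ᴺ ≤ 0.023 gives 10ᴺ ≥ 2.42e+06, i.e. N ≥ 6.38.
N = 6 would give 0.0557 m (too coarse); N = 7 gives 0.00557 m ≤ 0.023 m.

7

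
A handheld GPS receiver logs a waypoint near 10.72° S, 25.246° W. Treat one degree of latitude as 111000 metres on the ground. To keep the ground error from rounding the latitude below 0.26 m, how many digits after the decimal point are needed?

6 decimal places

One degree of latitude covers 111000 m.
N decimal places → at most half a unit in the last place, 0.5 × 10⁻ᴺ° = 111000/2 × 10⁻ᴺ m.
Setting 55500 × 10⁻ᴺ ≤ 0.26 gives 10ᴺ ≥ 2.135e+05, i.e. N ≥ 5.33.
N = 5 would give 0.555 m (too coarse); N = 6 gives 0.0555 m ≤ 0.26 m.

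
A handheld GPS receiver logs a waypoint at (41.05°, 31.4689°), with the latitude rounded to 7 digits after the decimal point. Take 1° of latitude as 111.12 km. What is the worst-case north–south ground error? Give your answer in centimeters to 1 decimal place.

0.6 centimeters

Rounding to 7 decimal places leaves the latitude within ±5e-08° of the true value.
Along the meridian that is 5e-08° × 111120 m/° = 0.005556 m.
That is 0.005556 m = 0.5556 cm.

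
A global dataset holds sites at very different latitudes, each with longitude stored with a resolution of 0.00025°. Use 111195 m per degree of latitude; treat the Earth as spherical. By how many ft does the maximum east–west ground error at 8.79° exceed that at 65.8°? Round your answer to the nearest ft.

26 ft

With a 0.00025° grid the true value lies within half a step, ±0.00025°/2 = ±0.000125°, of the stored one.
Error at 8.79° = 0.000125° × 111195 × cos 8.79° ≈ 13.899 × 0.9883 = 13.736 m.
Error at 65.8° = 0.000125° × 111195 × cos 65.8° ≈ 13.899 × 0.4099 = 5.6977 m.
Difference: 13.736 − 5.6977 = 8.0385 m.
Converting: 8.03845 m × 3.2808 ft/m ≈ 26.373 ft.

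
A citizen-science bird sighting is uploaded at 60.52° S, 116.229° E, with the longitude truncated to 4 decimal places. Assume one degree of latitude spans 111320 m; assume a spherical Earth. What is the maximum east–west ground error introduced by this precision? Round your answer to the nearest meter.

5 meters

Truncating at 4 decimal places can drop up to a full unit in the last place, so the longitude may be off by as much as 0.0001°.
At latitude 60.52° a degree of longitude spans 111320 m × cos 60.52° = 111320 × 0.4921 ≈ 54782.8 m.
East–west error: 0.0001° × 54782.8 m/° ≈ 5.47828 m.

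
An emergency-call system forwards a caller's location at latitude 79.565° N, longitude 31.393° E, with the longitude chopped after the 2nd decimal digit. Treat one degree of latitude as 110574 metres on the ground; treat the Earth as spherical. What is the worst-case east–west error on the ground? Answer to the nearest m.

200 m

Truncating at 2 decimal places can drop up to a full unit in the last place, so the longitude may be off by as much as 0.01°.
Parallels shrink by cos φ, so at 79.565° a degree of longitude is 110574 × 0.1811 ≈ 20027.2 m.
East–west error: 0.01° × 20027.2 m/° ≈ 200.272 m.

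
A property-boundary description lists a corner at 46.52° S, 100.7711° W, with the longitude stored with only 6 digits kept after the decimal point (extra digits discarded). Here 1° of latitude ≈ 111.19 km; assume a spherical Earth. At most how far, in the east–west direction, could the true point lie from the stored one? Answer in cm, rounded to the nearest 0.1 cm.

7.7 cm

Truncating at 6 decimal places can drop up to a full unit in the last place, so the longitude may be off by as much as 1e-06°.
At latitude 46.52° a degree of longitude spans 111190 m × cos 46.52° = 111190 × 0.6881 ≈ 76510 m.
East–west error: 1e-06° × 76510 m/° ≈ 0.07651 m.
That is 0.07651 m = 7.651 cm.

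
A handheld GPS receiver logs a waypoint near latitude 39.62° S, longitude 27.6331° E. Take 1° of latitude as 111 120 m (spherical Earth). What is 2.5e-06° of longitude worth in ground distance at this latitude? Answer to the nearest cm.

21 cm

2.5e-06° of longitude at 39.62° is 2.5e-06 × 111120 × cos 39.62° ≈ 2.5e-06 × 85594.7 = 0.213987 m.
That is 0.213987 m = 21.399 cm.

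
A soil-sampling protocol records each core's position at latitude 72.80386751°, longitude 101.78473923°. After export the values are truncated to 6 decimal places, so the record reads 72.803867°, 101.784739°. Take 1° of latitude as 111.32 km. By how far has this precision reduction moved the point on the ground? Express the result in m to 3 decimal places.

Δlat = 72.80386751 − 72.803867 = +0.00000051°; Δlon = 101.78473923 − 101.784739 = +0.00000023°.
N–S: 0.00000051° × 111320 m/° = 0.0567732 m.
East–west at this latitude: 0.00000023° × 111320 × cos 72.8039° ≈ 0.00000023 × 32911 = 0.00756954 m.
Combined displacement = (0.0567732² + 0.00756954²)^½ ≈ 0.0572756 m.

0.057 m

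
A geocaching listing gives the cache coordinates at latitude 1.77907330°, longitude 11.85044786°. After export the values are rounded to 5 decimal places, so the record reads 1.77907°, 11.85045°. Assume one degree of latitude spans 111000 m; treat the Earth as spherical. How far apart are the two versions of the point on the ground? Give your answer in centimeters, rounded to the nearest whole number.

44 centimeters

The latitude changed by +0.00000330° and the longitude by -0.00000214°.
N–S: 0.00000330° × 111000 m/° = 0.3663 m.
E–W at 1.77907°: -0.00000214° × 111000 × cos 1.77907° = -0.00000214 × 111000 × 0.9995 ≈ -0.237425 m.
Distance: √(0.3663² + 0.237425²) ≈ 0.436516 m.
That is 0.436516 m = 43.652 cm.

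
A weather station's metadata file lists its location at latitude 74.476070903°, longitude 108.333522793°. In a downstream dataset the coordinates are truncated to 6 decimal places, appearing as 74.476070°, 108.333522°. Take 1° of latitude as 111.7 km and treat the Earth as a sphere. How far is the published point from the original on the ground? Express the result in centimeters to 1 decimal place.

10.4 centimeters

The latitude changed by +0.000000903° and the longitude by +0.000000793°.
North–south shift: 0.000000903 × 111700 = 0.100865 m.
East–west at this latitude: 0.000000793° × 111700 × cos 74.4761° ≈ 0.000000793 × 29895.5 = 0.0237071 m.
Distance: √(0.100865² + 0.0237071²) ≈ 0.103614 m.
That is 0.103614 m = 10.361 cm.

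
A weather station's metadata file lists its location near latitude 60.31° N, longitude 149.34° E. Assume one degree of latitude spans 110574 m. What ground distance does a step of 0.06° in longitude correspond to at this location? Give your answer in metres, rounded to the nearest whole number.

One degree of longitude here spans 110574 × cos 60.31° = 110574 × 0.4953 ≈ 54768.1 m; 0.06° of that is 3286.08 m.

3286 metres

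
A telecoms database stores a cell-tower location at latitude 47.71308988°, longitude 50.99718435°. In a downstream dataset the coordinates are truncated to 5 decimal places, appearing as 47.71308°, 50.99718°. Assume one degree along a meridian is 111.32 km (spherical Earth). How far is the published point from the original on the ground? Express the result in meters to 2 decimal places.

Δlat = 47.71308988 − 47.71308 = +0.00000988°; Δlon = 50.99718435 − 50.99718 = +0.00000435°.
North–south shift: 0.00000988 × 111320 = 1.09984 m.
East–west at this latitude: 0.00000435° × 111320 × cos 47.7131° ≈ 0.00000435 × 74901 = 0.325819 m.
Distance: √(1.09984² + 0.325819²) ≈ 1.14709 m.

1.15 meters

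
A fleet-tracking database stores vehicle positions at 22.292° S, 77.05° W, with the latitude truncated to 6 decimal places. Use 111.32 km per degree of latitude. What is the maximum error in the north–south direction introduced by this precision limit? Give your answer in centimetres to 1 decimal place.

11.1 centimetres

Truncating at 6 decimal places can drop up to a full unit in the last place, so the latitude may be off by as much as 1e-06°.
North–south distance: 1e-06° × 111320 m/° = 0.11132 m.
That is 0.11132 m = 11.132 cm.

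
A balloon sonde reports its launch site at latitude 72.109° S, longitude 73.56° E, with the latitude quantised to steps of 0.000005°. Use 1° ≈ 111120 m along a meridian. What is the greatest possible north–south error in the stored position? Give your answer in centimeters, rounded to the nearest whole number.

With a 0.000005° grid the true value lies within half a step, ±0.000005°/2 = ±2.5e-06°, of the stored one.
Along the meridian that is 2.5e-06° × 111120 m/° = 0.2778 m.
That is 0.2778 m = 27.78 cm.

28 centimeters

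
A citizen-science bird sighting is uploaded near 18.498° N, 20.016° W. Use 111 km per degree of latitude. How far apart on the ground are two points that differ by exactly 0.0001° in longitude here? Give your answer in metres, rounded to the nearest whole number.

11 metres

At 18.498° a degree of longitude is 111000 × cos 18.498° ≈ 105265 m, so 0.0001° corresponds to 10.5265 m.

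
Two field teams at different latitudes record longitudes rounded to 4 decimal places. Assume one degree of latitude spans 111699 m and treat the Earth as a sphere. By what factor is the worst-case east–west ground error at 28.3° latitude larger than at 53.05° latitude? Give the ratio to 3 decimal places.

Rounding to 4 decimal places leaves the longitude within ±5e-05° of the true value.
At 28.3°: 5e-05° × 111699 × cos 28.3° = 5e-05 × 111699 × 0.8805 ≈ 4.9174 m.
At 53.05°: 5e-05° × 111699 × cos 53.05° = 5e-05 × 111699 × 0.6011 ≈ 3.3572 m.
The ratio reduces to cos 28.3° / cos 53.05° = 0.8805/0.6011 ≈ 1.4647.

1.465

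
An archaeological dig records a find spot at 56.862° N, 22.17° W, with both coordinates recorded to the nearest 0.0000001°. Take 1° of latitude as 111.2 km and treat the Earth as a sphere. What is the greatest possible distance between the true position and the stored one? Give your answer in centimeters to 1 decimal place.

Rounding to 7 decimal places leaves each coordinate within ±5e-08° of the true value.
N–S: 5e-08° × 111200 m/° = 0.00556 m.
E–W at 56.862°: 5e-08° × 111200 × cos 56.862° = 5e-08 × 111200 × 0.5467 ≈ 0.00303942 m.
Combining orthogonally: (0.00556² + 0.00303942²)^½ ≈ 0.00633653 m.
That is 0.00633653 m = 0.63365 cm.

0.6 centimeters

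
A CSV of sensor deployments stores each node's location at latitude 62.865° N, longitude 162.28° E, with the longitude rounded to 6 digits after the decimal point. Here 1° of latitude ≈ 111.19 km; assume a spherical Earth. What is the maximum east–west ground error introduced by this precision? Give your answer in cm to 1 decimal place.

2.5 cm

Rounding to 6 decimal places leaves the longitude within ±5e-07° of the true value.
Parallels shrink by cos φ, so at 62.865° a degree of longitude is 111190 × 0.4561 ≈ 50712.5 m.
So at most 5e-07° × 50712.5 ≈ 0.0253562 m east–west.
That is 0.0253562 m = 2.5356 cm.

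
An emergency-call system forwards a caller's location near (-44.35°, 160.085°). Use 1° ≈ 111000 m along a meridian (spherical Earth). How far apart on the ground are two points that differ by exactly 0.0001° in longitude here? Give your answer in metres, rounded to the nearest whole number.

At 44.35° a degree of longitude is 111000 × cos 44.35° ≈ 79374.2 m, so 0.0001° corresponds to 7.93742 m.

8 metres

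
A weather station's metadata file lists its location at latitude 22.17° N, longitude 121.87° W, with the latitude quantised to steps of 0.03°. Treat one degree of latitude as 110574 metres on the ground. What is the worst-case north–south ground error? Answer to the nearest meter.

With a 0.03° grid the true value lies within half a step, ±0.03°/2 = ±0.015°, of the stored one.
So the N–S error is at most 0.015 × 110574 = 1658.61 m.

1659 meters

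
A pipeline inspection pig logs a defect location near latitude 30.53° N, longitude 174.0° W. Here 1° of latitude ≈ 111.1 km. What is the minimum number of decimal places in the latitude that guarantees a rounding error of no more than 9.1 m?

4 decimal places

One degree of latitude covers 111100 m.
N decimal places → at most half a unit in the last place, 0.5 × 10⁻ᴺ° = 111100/2 × 10⁻ᴺ m.
Need 0.5 × 111100 × 10⁻ᴺ ≤ 9.1 → 10⁻ᴺ ≤ 1.638e-04, so N ≥ 3.79.
So 4 decimal places suffice (5.56 m); 3 would allow up to 55.6 m.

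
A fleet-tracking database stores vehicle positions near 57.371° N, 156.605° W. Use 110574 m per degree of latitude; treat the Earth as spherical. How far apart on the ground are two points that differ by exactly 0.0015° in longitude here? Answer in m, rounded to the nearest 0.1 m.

89.4 m

0.0015° of longitude at 57.371° is 0.0015 × 110574 × cos 57.371° ≈ 0.0015 × 59621.2 = 89.4318 m.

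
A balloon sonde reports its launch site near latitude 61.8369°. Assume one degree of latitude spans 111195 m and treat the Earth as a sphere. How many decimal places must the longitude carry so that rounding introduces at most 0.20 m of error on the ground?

At 61.8369° one degree of longitude covers 111195 × cos 61.8369° ≈ 111195 × 0.4720 ≈ 52482.2 m.
With N decimal places the half-ulp bound is 0.5·10⁻ᴺ°, or 0.5·10⁻ᴺ × 52482.2 m on the ground.
Setting 26241.1 × 10⁻ᴺ ≤ 0.20 gives 10ᴺ ≥ 1.312e+05, i.e. N ≥ 5.12.
So 6 decimal places suffice (0.0262 m); 5 would allow up to 0.262 m.

6 decimal places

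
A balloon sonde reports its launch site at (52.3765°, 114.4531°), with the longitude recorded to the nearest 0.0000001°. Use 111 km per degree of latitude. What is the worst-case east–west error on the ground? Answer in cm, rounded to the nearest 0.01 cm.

Rounding to 7 decimal places leaves the longitude within ±5e-08° of the true value.
Parallels shrink by cos φ, so at 52.3765° a degree of longitude is 111000 × 0.6105 ≈ 67762.2 m.
So at most 5e-08° × 67762.2 ≈ 0.00338811 m east–west.
That is 0.00338811 m = 0.33881 cm.

0.34 cm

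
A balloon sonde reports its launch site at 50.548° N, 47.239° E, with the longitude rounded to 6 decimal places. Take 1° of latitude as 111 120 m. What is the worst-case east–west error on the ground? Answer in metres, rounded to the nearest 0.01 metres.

Rounding to 6 decimal places leaves the longitude within ±5e-07° of the true value.
At latitude 50.548° a degree of longitude spans 111120 m × cos 50.548° = 111120 × 0.6354 ≈ 70609.2 m.
So at most 5e-07° × 70609.2 ≈ 0.0353046 m east–west.

0.04 metres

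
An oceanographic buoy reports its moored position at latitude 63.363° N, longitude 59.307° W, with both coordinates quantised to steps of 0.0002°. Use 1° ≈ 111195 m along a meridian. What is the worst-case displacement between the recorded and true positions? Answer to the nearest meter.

With a 0.0002° grid the true value lies within half a step, ±0.0002°/2 = ±0.0001°, of the stored one.
N–S: 0.0001° × 111195 m/° = 11.1195 m.
E–W at 63.363°: 0.0001° × 111195 × cos 63.363° = 0.0001 × 111195 × 0.4483 ≈ 4.98528 m.
The two errors are perpendicular, so the maximum displacement is √(11.1195² + 4.98528²) ≈ 12.1859 m.

12 meters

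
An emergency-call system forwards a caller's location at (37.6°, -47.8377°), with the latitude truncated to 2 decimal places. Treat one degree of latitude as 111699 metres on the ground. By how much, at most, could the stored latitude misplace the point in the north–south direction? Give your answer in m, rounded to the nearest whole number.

Truncating at 2 decimal places can drop up to a full unit in the last place, so the latitude may be off by as much as 0.01°.
Along the meridian that is 0.01° × 111699 m/° = 1116.99 m.

1117 m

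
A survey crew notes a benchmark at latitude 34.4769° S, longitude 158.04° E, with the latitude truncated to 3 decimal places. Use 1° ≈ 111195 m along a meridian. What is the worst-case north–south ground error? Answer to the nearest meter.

111 meters

Truncating at 3 decimal places can drop up to a full unit in the last place, so the latitude may be off by as much as 0.001°.
Along the meridian that is 0.001° × 111195 m/° = 111.195 m.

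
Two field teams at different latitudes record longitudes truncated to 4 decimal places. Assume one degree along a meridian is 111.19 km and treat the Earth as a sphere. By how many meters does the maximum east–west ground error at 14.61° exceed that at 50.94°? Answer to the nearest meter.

Truncating at 4 decimal places can drop up to a full unit in the last place, so the longitude may be off by as much as 0.0001°.
At 14.61°: 0.0001° × 111190 × cos 14.61° = 0.0001 × 111190 × 0.9677 ≈ 10.759 m.
At 50.94°: 0.0001° × 111190 × cos 50.94° = 0.0001 × 111190 × 0.6301 ≈ 7.0065 m.
Difference: 10.759 − 7.0065 = 3.753 m.

4 meters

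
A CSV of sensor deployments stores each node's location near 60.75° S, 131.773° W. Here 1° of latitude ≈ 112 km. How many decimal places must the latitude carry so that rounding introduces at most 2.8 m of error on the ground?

One degree of latitude covers 112000 m.
With N decimal places the half-ulp bound is 0.5·10⁻ᴺ°, or 0.5·10⁻ᴺ × 112000 m on the ground.
Setting 56000 × 10⁻ᴺ ≤ 2.8 gives 10ᴺ ≥ 2e+04, i.e. N ≥ 4.30.
So 5 decimal places suffice (0.56 m); 4 would allow up to 5.6 m.

5 decimal places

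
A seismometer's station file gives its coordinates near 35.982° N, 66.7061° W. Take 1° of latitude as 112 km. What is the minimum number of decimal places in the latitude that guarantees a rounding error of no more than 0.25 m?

One degree of latitude covers 112000 m.
With N decimal places the half-ulp bound is 0.5·10⁻ᴺ°, or 0.5·10⁻ᴺ × 112000 m on the ground.
Need 0.5 × 112000 × 10⁻ᴺ ≤ 0.25 → 10⁻ᴺ ≤ 4.464e-06, so N ≥ 5.35.
At 5 places the error can reach 0.56 m, but 6 places keeps it to 0.056 m.

6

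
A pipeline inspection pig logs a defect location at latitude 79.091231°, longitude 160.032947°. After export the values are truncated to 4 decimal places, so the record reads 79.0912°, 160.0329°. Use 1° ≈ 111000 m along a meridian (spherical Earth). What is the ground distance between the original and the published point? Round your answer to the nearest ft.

12 ft

The latitude changed by +0.000031° and the longitude by +0.000047°.
N–S: 0.000031° × 111000 m/° = 3.441 m.
E–W at 79.0912°: 0.000047° × 111000 × cos 79.0912° = 0.000047 × 111000 × 0.1892 ≈ 0.987298 m.
Distance: √(3.441² + 0.987298²) ≈ 3.57984 m.
In feet: 3.57984 m ÷ 0.3048 ≈ 11.745 ft.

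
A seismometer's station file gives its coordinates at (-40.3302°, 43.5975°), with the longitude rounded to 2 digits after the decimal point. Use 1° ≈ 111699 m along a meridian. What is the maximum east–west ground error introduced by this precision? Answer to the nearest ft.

1397 ft

Rounding to 2 decimal places leaves the longitude within ±0.005° of the true value.
Parallels shrink by cos φ, so at 40.3302° a degree of longitude is 111699 × 0.7623 ≈ 85151.2 m.
So at most 0.005° × 85151.2 ≈ 425.756 m east–west.
In feet: 425.756 m ÷ 0.3048 ≈ 1396.8 ft.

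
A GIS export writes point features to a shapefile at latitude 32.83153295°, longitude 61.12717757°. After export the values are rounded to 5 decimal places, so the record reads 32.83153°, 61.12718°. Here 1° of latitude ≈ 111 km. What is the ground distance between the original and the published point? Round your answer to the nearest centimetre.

40 centimetres

Δlat = 32.83153295 − 32.83153 = +0.00000295°; Δlon = 61.12717757 − 61.12718 = -0.00000243°.
North–south shift: 0.00000295 × 111000 = 0.32745 m.
East–west at this latitude: -0.00000243° × 111000 × cos 32.8315° ≈ -0.00000243 × 93269.8 = -0.226646 m.
Combined displacement = (0.32745² + 0.226646²)^½ ≈ 0.398236 m.
That is 0.398236 m = 39.824 cm.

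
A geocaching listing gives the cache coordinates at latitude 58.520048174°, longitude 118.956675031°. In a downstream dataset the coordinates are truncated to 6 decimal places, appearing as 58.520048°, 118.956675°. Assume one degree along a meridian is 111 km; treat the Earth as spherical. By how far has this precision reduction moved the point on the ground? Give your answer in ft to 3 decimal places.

The latitude changed by +0.000000174° and the longitude by +0.000000031°.
N–S: 0.000000174° × 111000 m/° = 0.019314 m.
E–W at 58.52°: 0.000000031° × 111000 × cos 58.52° = 0.000000031 × 111000 × 0.5222 ≈ 0.00179689 m.
Combined displacement = (0.019314² + 0.00179689²)^½ ≈ 0.0193974 m.
In feet: 0.0193974 m ÷ 0.3048 ≈ 0.06364 ft.

0.064 ft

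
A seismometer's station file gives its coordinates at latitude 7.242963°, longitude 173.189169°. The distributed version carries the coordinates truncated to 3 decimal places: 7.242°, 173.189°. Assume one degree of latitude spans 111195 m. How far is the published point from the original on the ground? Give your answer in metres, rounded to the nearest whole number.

109 metres

Δlat = 7.242963 − 7.242 = +0.000963°; Δlon = 173.189169 − 173.189 = +0.000169°.
N–S: 0.000963° × 111195 m/° = 107.081 m.
E–W at 7.242°: 0.000169° × 111195 × cos 7.242° = 0.000169 × 111195 × 0.9920 ≈ 18.642 m.
Hypotenuse of the two orthogonal shifts: √(107.081² + 18.642²) = 108.691 m.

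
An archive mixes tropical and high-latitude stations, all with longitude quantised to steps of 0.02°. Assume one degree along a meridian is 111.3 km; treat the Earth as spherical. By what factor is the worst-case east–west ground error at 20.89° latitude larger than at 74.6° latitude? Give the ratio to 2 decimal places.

With a 0.02° grid the true value lies within half a step, ±0.02°/2 = ±0.01°, of the stored one.
Error at 20.89° = 0.01° × 111300 × cos 20.89° ≈ 1113 × 0.9343 = 1039.8 m.
Error at 74.6° = 0.01° × 111300 × cos 74.6° ≈ 1113 × 0.2656 = 295.56 m.
The ratio reduces to cos 20.89° / cos 74.6° = 0.9343/0.2656 ≈ 3.5182.

3.52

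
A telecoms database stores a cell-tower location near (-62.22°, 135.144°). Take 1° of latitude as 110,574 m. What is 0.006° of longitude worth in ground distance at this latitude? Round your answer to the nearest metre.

309 metres

0.006° of longitude at 62.22° is 0.006 × 110574 × cos 62.22° ≈ 0.006 × 51536.1 = 309.217 m.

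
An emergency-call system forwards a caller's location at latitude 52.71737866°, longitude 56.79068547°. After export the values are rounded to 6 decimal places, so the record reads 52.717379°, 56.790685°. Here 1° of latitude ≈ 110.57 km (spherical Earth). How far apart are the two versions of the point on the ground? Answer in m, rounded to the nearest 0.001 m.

0.049 m

The latitude changed by -0.00000034° and the longitude by +0.00000047°.
North–south shift: -0.00000034 × 110570 = -0.0375938 m.
E–W at 52.7174°: 0.00000047° × 110570 × cos 52.7174° = 0.00000047 × 110570 × 0.6057 ≈ 0.0314794 m.
Combined displacement = (0.0375938² + 0.0314794²)^½ ≈ 0.0490331 m.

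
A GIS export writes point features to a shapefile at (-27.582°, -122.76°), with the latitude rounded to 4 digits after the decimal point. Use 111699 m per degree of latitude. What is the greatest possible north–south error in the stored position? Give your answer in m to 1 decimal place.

5.6 m

Rounding to 4 decimal places leaves the latitude within ±5e-05° of the true value.
So the N–S error is at most 5e-05 × 111699 = 5.58495 m.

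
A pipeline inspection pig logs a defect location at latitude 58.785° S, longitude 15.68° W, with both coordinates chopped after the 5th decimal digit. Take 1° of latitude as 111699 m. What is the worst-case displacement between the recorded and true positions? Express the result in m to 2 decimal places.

1.26 m

Truncating at 5 decimal places can drop up to a full unit in the last place, so each coordinate may be off by as much as 1e-05°.
North–south component: 1e-05° × 111699 = 1.11699 m.
East–west component at 58.785°: 1e-05° × 111699 × cos 58.785° ≈ 1e-05 × 57888.1 ≈ 0.578881 m.
Combining orthogonally: (1.11699² + 0.578881²)^½ ≈ 1.25808 m.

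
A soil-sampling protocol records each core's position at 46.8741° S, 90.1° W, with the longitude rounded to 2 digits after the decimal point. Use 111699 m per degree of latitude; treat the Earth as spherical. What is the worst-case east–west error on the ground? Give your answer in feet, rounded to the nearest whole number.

Rounding to 2 decimal places leaves the longitude within ±0.005° of the true value.
Parallels shrink by cos φ, so at 46.8741° a degree of longitude is 111699 × 0.6836 ≈ 76357.9 m.
Maximum E–W displacement: 0.005 × 76357.9 = 381.789 m.
Converting: 381.789 m × 3.2808 ft/m ≈ 1252.6 ft.

1253 feet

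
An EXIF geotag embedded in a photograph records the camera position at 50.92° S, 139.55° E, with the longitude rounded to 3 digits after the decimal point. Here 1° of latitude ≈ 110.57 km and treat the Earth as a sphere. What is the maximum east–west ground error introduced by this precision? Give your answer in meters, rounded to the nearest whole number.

Rounding to 3 decimal places leaves the longitude within ±0.0005° of the true value.
At latitude 50.92° a degree of longitude spans 110570 m × cos 50.92° = 110570 × 0.6304 ≈ 69703.9 m.
So at most 0.0005° × 69703.9 ≈ 34.8519 m east–west.

35 meters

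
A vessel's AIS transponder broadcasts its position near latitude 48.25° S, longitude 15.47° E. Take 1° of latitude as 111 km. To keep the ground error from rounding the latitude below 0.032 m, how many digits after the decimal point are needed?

7 decimal places

One degree of latitude covers 111000 m.
With N decimal places the half-ulp bound is 0.5·10⁻ᴺ°, or 0.5·10⁻ᴺ × 111000 m on the ground.
Setting 55500 × 10⁻ᴺ ≤ 0.032 gives 10ᴺ ≥ 1.734e+06, i.e. N ≥ 6.24.
N = 6 would give 0.0555 m (too coarse); N = 7 gives 0.00555 m ≤ 0.032 m.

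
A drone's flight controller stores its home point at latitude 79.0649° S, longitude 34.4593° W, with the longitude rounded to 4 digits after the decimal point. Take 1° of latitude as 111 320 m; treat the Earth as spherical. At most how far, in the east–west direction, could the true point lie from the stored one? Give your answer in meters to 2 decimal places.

1.06 meters

Rounding to 4 decimal places leaves the longitude within ±5e-05° of the true value.
At latitude 79.0649° a degree of longitude spans 111320 m × cos 79.0649° = 111320 × 0.1897 ≈ 21117.1 m.
East–west error: 5e-05° × 21117.1 m/° ≈ 1.05585 m.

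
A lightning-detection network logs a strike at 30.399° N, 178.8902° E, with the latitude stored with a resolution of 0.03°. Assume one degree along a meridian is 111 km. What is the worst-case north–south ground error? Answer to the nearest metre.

With a 0.03° grid the true value lies within half a step, ±0.03°/2 = ±0.015°, of the stored one.
So the N–S error is at most 0.015 × 111000 = 1665 m.

1665 metres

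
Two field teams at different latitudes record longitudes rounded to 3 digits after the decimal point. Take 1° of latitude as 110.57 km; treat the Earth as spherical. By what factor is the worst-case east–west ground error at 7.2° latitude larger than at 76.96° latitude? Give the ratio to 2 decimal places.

4.40

Rounding to 3 decimal places leaves the longitude within ±0.0005° of the true value.
At 7.2°: 0.0005° × 110570 × cos 7.2° = 0.0005 × 110570 × 0.9921 ≈ 54.849 m.
At 76.96°: 0.0005° × 110570 × cos 76.96° = 0.0005 × 110570 × 0.2256 ≈ 12.474 m.
The ratio reduces to cos 7.2° / cos 76.96° = 0.9921/0.2256 ≈ 4.3971.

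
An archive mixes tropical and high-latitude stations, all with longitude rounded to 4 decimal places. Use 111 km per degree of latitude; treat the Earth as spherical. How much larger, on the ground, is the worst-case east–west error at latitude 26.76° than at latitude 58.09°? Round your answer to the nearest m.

2 m

Rounding to 4 decimal places leaves the longitude within ±5e-05° of the true value.
Error at 26.76° = 5e-05° × 111000 × cos 26.76° ≈ 5.55 × 0.8929 = 4.9556 m.
At 58.09°: 5e-05° × 111000 × cos 58.09° = 5e-05 × 111000 × 0.5286 ≈ 2.9337 m.
So the lower-latitude error exceeds the higher by 4.9556 − 2.9337 = 2.0219 m.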